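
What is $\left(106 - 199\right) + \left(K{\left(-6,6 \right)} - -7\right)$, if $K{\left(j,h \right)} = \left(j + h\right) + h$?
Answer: $-80$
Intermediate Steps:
$K{\left(j,h \right)} = j + 2 h$ ($K{\left(j,h \right)} = \left(h + j\right) + h = j + 2 h$)
$\left(106 - 199\right) + \left(K{\left(-6,6 \right)} - -7\right) = \left(106 - 199\right) + \left(\left(-6 + 2 \cdot 6\right) - -7\right) = -93 + \left(\left(-6 + 12\right) + 7\right) = -93 + \left(6 + 7\right) = -93 + 13 = -80$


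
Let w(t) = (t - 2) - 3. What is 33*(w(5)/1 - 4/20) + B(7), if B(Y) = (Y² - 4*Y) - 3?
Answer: 57/5 ≈ 11.400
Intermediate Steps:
B(Y) = -3 + Y² - 4*Y
w(t) = -5 + t (w(t) = (-2 + t) - 3 = -5 + t)
33*(w(5)/1 - 4/20) + B(7) = 33*((-5 + 5)/1 - 4/20) + (-3 + 7² - 4*7) = 33*(0*1 - 4*1/20) + (-3 + 49 - 28) = 33*(0 - ⅕) + 18 = 33*(-⅕) + 18 = -33/5 + 18 = 57/5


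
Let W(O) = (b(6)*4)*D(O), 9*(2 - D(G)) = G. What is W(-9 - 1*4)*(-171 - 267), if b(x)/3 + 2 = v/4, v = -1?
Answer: 40734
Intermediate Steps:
b(x) = -27/4 (b(x) = -6 + 3*(-1/4) = -6 + 3*(-1*¼) = -6 + 3*(-¼) = -6 - ¾ = -27/4)
D(G) = 2 - G/9
W(O) = -54 + 3*O (W(O) = (-27/4*4)*(2 - O/9) = -27*(2 - O/9) = -54 + 3*O)
W(-9 - 1*4)*(-171 - 267) = (-54 + 3*(-9 - 1*4))*(-171 - 267) = (-54 + 3*(-9 - 4))*(-438) = (-54 + 3*(-13))*(-438) = (-54 - 39)*(-438) = -93*(-438) = 40734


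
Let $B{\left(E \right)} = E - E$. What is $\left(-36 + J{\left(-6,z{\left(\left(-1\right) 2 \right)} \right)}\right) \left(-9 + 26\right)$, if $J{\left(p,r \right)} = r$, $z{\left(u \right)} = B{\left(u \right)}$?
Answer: $-612$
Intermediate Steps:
$B{\left(E \right)} = 0$
$z{\left(u \right)} = 0$
$\left(-36 + J{\left(-6,z{\left(\left(-1\right) 2 \right)} \right)}\right) \left(-9 + 26\right) = \left(-36 + 0\right) \left(-9 + 26\right) = \left(-36\right) 17 = -612$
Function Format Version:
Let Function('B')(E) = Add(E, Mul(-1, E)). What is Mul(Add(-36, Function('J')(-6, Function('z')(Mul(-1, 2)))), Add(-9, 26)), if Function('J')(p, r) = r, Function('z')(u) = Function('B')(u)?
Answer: -612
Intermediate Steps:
Function('B')(E) = 0
Function('z')(u) = 0
Mul(Add(-36, Function('J')(-6, Function('z')(Mul(-1, 2)))), Add(-9, 26)) = Mul(Add(-36, 0), Add(-9, 26)) = Mul(-36, 17) = -612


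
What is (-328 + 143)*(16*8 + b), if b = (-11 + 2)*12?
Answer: -3700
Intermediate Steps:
b = -108 (b = -9*12 = -108)
(-328 + 143)*(16*8 + b) = (-328 + 143)*(16*8 - 108) = -185*(128 - 108) = -185*20 = -3700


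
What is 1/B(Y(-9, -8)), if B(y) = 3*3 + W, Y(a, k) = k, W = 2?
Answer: 1/11 ≈ 0.090909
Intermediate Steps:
B(y) = 11 (B(y) = 3*3 + 2 = 9 + 2 = 11)
1/B(Y(-9, -8)) = 1/11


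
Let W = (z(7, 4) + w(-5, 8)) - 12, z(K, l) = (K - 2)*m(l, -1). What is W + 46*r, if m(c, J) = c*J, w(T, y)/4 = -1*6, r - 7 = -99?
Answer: -4288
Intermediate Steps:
r = -92 (r = 7 - 99 = -92)
w(T, y) = -24 (w(T, y) = 4*(-1*6) = 4*(-6) = -24)
m(c, J) = J*c
z(K, l) = -l*(-2 + K) (z(K, l) = (K - 2)*(-l) = (-2 + K)*(-l) = -l*(-2 + K))
W = -56 (W = (4*(2 - 1*7) - 24) - 12 = (4*(2 - 7) - 24) - 12 = (4*(-5) - 24) - 12 = (-20 - 24) - 12 = -44 - 12 = -56)
W + 46*r = -56 + 46*(-92) = -56 - 4232 = -4288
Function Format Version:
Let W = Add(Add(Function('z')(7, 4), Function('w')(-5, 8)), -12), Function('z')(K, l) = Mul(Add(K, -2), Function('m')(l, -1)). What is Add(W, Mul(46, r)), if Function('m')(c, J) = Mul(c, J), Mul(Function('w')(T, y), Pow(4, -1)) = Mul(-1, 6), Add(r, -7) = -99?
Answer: -4288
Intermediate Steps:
r = -92 (r = Add(7, -99) = -92)
Function('w')(T, y) = -24 (Function('w')(T, y) = Mul(4, Mul(-1, 6)) = Mul(4, -6) = -24)
Function('m')(c, J) = Mul(J, c)
Function('z')(K, l) = Mul(-1, l, Add(-2, K)) (Function('z')(K, l) = Mul(Add(K, -2), Mul(-1, l)) = Mul(Add(-2, K), Mul(-1, l)) = Mul(-1, l, Add(-2, K)))
W = -56 (W = Add(Add(Mul(4, Add(2, Mul(-1, 7))), -24), -12) = Add(Add(Mul(4, Add(2, -7)), -24), -12) = Add(Add(Mul(4, -5), -24), -12) = Add(Add(-20, -24), -12) = Add(-44, -12) = -56)
Add(W, Mul(46, r)) = Add(-56, Mul(46, -92)) = Add(-56, -4232) = -4288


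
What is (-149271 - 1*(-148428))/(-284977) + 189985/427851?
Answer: 54502033738/121927694427 ≈ 0.44700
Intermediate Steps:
(-149271 - 1*(-148428))/(-284977) + 189985/427851 = (-149271 + 148428)*(-1/284977) + 189985*(1/427851) = -843*(-1/284977) + 189985/427851 = 843/284977 + 189985/427851 = 54502033738/121927694427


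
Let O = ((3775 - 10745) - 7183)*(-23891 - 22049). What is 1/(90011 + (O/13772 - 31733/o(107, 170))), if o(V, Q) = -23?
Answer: 79189/10975723513 ≈ 7.2149e-6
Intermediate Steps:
O = 650188820 (O = (-6970 - 7183)*(-45940) = -14153*(-45940) = 650188820)
1/(90011 + (O/13772 - 31733/o(107, 170))) = 1/(90011 + (650188820/13772 - 31733/(-23))) = 1/(90011 + (650188820*(1/13772) - 31733*(-1/23))) = 1/(90011 + (162547205/3443 + 31733/23)) = 1/(90011 + 3847842434/79189) = 1/(10975723513/79189) = 79189/10975723513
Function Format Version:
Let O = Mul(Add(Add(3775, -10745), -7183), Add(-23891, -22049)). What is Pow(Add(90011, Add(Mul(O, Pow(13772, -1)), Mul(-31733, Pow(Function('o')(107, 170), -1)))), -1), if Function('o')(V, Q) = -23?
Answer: Rational(79189, 10975723513) ≈ 7.2149e-6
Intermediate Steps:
O = 650188820 (O = Mul(Add(-6970, -7183), -45940) = Mul(-14153, -45940) = 650188820)
Pow(Add(90011, Add(Mul(O, Pow(13772, -1)), Mul(-31733, Pow(Function('o')(107, 170), -1)))), -1) = Pow(Add(90011, Add(Mul(650188820, Pow(13772, -1)), Mul(-31733, Pow(-23, -1)))), -1) = Pow(Add(90011, Add(Mul(650188820, Rational(1, 13772)), Mul(-31733, Rational(-1, 23)))), -1) = Pow(Add(90011, Add(Rational(162547205, 3443), Rational(31733, 23))), -1) = Pow(Add(90011, Rational(3847842434, 79189)), -1) = Pow(Rational(10975723513, 79189), -1) = Rational(79189, 10975723513)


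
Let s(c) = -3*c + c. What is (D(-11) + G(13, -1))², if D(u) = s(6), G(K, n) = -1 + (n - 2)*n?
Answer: 100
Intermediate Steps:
s(c) = -2*c
G(K, n) = -1 + n*(-2 + n) (G(K, n) = -1 + (-2 + n)*n = -1 + n*(-2 + n))
D(u) = -12 (D(u) = -2*6 = -12)
(D(-11) + G(13, -1))² = (-12 + (-1 + (-1)² - 2*(-1)))² = (-12 + (-1 + 1 + 2))² = (-12 + 2)² = (-10)² = 100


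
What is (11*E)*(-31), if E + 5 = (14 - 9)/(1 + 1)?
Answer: 1705/2 ≈ 852.50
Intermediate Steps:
E = -5/2 (E = -5 + (14 - 9)/(1 + 1) = -5 + 5/2 = -5/2 ≈ -2.5000)
(11*E)*(-31) = (11*(-5/2))*(-31) = -55/2*(-31) = 1705/2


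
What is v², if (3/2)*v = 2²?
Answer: 64/9 ≈ 7.1111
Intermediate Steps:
v = 8/3 (v = (⅔)*2² = (⅔)*4 = 8/3 ≈ 2.6667)
v² = (8/3)² = 64/9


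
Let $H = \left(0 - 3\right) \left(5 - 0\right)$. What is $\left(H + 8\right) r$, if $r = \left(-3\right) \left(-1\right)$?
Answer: $-21$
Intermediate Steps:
$r = 3$
$H = -15$ ($H = - 3 \left(5 + 0\right) = \left(-3\right) 5 = -15$)
$\left(H + 8\right) r = \left(-15 + 8\right) 3 = \left(-7\right) 3 = -21$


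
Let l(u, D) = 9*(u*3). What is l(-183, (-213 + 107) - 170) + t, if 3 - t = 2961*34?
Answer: -105612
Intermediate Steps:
l(u, D) = 27*u (l(u, D) = 9*(3*u) = 27*u)
t = -100671 (t = 3 - 2961*34 = 3 - 1*100674 = 3 - 100674 = -100671)
l(-183, (-213 + 107) - 170) + t = 27*(-183) - 100671 = -4941 - 100671 = -105612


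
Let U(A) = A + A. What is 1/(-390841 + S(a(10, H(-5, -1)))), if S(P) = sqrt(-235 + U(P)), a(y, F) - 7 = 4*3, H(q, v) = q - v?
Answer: -390841/152756687478 - I*sqrt(197)/152756687478 ≈ -2.5586e-6 - 9.1883e-11*I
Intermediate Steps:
U(A) = 2*A
a(y, F) = 19 (a(y, F) = 7 + 4*3 = 7 + 12 = 19)
S(P) = sqrt(-235 + 2*P)
1/(-390841 + S(a(10, H(-5, -1)))) = 1/(-390841 + sqrt(-235 + 2*19)) = 1/(-390841 + sqrt(-235 + 38)) = 1/(-390841 + sqrt(-197)) = 1/(-390841 + I*sqrt(197))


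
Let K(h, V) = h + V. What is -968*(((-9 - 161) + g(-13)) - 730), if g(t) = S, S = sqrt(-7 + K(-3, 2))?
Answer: 871200 - 1936*I*sqrt(2) ≈ 8.712e+5 - 2737.9*I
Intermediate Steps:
K(h, V) = V + h
S = 2*I*sqrt(2) (S = sqrt(-7 + (2 - 3)) = sqrt(-7 - 1) = sqrt(-8) = 2*I*sqrt(2) ≈ 2.8284*I)
g(t) = 2*I*sqrt(2)
-968*(((-9 - 161) + g(-13)) - 730) = -968*(((-9 - 161) + 2*I*sqrt(2)) - 730) = -968*((-170 + 2*I*sqrt(2)) - 730) = -968*(-900 + 2*I*sqrt(2)) = 871200 - 1936*I*sqrt(2)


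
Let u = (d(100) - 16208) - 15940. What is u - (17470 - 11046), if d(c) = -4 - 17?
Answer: -38593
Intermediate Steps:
d(c) = -21
u = -32169 (u = (-21 - 16208) - 15940 = -16229 - 15940 = -32169)
u - (17470 - 11046) = -32169 - (17470 - 11046) = -32169 - 1*6424 = -32169 - 6424 = -38593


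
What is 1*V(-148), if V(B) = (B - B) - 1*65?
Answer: -65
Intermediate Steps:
V(B) = -65 (V(B) = 0 - 65 = -65)
1*V(-148) = 1*(-65) = -65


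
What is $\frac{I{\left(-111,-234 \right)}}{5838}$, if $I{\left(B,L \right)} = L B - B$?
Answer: $\frac{8695}{1946} \approx 4.4681$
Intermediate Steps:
$I{\left(B,L \right)} = - B + B L$ ($I{\left(B,L \right)} = B L - B = - B + B L$)
$\frac{I{\left(-111,-234 \right)}}{5838} = \frac{\left(-111\right) \left(-1 - 234\right)}{5838} = \left(-111\right) \left(-235\right) \frac{1}{5838} = 26085 \cdot \frac{1}{5838} = \frac{8695}{1946}$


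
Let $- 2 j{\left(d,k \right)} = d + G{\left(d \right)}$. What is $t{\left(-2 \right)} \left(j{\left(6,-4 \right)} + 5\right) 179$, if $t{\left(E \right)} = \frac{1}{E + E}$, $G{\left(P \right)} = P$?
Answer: $\frac{179}{4} \approx 44.75$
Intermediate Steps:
$t{\left(E \right)} = \frac{1}{2 E}$
$j{\left(d,k \right)} = - d$ ($j{\left(d,k \right)} = - \frac{d + d}{2} = - \frac{2 d}{2} = - d$)
$t{\left(-2 \right)} \left(j{\left(6,-4 \right)} + 5\right) 179 = \frac{1}{2 \left(-2\right)} \left(\left(-1\right) 6 + 5\right) 179 = \frac{1}{2} \left(- \frac{1}{2}\right) \left(-6 + 5\right) 179 = \left(- \frac{1}{4}\right) \left(-1\right) 179 = \frac{1}{4} \cdot 179 = \frac{179}{4}$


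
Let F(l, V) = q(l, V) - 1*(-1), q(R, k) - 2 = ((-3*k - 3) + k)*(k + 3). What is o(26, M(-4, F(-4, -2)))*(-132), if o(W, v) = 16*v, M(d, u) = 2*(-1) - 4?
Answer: 12672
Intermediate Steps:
q(R, k) = 2 + (-3 - 2*k)*(3 + k) (q(R, k) = 2 + ((-3*k - 3) + k)*(k + 3) = 2 + ((-3 - 3*k) + k)*(3 + k) = 2 + (-3 - 2*k)*(3 + k))
F(l, V) = -6 - 9*V - 2*V² (F(l, V) = (-7 - 9*V - 2*V²) - 1*(-1) = (-7 - 9*V - 2*V²) + 1 = -6 - 9*V - 2*V²)
M(d, u) = -6 (M(d, u) = -2 - 4 = -6)
o(26, M(-4, F(-4, -2)))*(-132) = (16*(-6))*(-132) = -96*(-132) = 12672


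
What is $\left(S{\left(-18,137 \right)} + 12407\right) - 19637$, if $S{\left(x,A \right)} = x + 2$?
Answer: $-7246$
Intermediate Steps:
$S{\left(x,A \right)} = 2 + x$
$\left(S{\left(-18,137 \right)} + 12407\right) - 19637 = \left(\left(2 - 18\right) + 12407\right) - 19637 = \left(-16 + 12407\right) - 19637 = 12391 - 19637 = -7246$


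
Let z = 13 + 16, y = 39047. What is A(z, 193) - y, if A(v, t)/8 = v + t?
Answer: -37271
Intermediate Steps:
z = 29
A(v, t) = 8*t + 8*v (A(v, t) = 8*(v + t) = 8*(t + v) = 8*t + 8*v)
A(z, 193) - y = (8*193 + 8*29) - 1*39047 = (1544 + 232) - 39047 = 1776 - 39047 = -37271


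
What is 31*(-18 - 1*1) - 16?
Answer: -605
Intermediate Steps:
31*(-18 - 1*1) - 16 = 31*(-18 - 1) - 16 = 31*(-19) - 16 = -589 - 16 = -605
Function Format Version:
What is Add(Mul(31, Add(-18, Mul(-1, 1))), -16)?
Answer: -605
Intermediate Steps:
Add(Mul(31, Add(-18, Mul(-1, 1))), -16) = Add(Mul(31, Add(-18, -1)), -16) = Add(Mul(31, -19), -16) = Add(-589, -16) = -605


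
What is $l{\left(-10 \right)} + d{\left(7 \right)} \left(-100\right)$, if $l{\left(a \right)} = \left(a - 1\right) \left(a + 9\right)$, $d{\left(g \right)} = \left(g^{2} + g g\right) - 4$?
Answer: $-9389$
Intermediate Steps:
$d{\left(g \right)} = -4 + 2 g^{2}$ ($d{\left(g \right)} = \left(g^{2} + g^{2}\right) - 4 = 2 g^{2} - 4 = -4 + 2 g^{2}$)
$l{\left(a \right)} = \left(-1 + a\right) \left(9 + a\right)$ ($l{\left(a \right)} = \left(a + \left(-1 + 0\right)\right) \left(9 + a\right) = \left(a - 1\right) \left(9 + a\right) = \left(-1 + a\right) \left(9 + a\right)$)
$l{\left(-10 \right)} + d{\left(7 \right)} \left(-100\right) = \left(-9 + \left(-10\right)^{2} + 8 \left(-10\right)\right) + \left(-4 + 2 \cdot 7^{2}\right) \left(-100\right) = \left(-9 + 100 - 80\right) + \left(-4 + 2 \cdot 49\right) \left(-100\right) = 11 + \left(-4 + 98\right) \left(-100\right) = 11 + 94 \left(-100\right) = 11 - 9400 = -9389$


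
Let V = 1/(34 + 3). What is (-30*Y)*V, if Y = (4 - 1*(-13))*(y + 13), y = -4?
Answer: -4590/37 ≈ -124.05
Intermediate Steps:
Y = 153 (Y = (4 - 1*(-13))*(-4 + 13) = (4 + 13)*9 = 17*9 = 153)
V = 1/37 ≈ 0.027027
(-30*Y)*V = -30*153*(1/37) = -4590*1/37 = -4590/37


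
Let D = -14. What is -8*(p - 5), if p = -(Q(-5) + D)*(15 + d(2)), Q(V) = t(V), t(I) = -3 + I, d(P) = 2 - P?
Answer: -2600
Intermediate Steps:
Q(V) = -3 + V
p = 330 (p = -((-3 - 5) - 14)*(15 + (2 - 1*2)) = -(-8 - 14)*(15 + (2 - 2)) = -(-22)*(15 + 0) = -(-22)*15 = -1*(-330) = 330)
-8*(p - 5) = -8*(330 - 5) = -8*325 = -2600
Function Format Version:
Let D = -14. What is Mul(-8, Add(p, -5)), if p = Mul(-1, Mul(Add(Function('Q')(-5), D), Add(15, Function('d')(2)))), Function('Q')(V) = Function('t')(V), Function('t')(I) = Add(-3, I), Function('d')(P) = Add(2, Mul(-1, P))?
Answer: -2600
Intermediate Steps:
Function('Q')(V) = Add(-3, V)
p = 330 (p = Mul(-1, Mul(Add(Add(-3, -5), -14), Add(15, Add(2, Mul(-1, 2))))) = Mul(-1, Mul(Add(-8, -14), Add(15, Add(2, -2)))) = Mul(-1, Mul(-22, Add(15, 0))) = Mul(-1, Mul(-22, 15)) = Mul(-1, -330) = 330)
Mul(-8, Add(p, -5)) = Mul(-8, Add(330, -5)) = Mul(-8, 325) = -2600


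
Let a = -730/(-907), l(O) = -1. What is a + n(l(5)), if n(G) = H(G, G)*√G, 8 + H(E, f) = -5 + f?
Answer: 730/907 - 14*I ≈ 0.80485 - 14.0*I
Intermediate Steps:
H(E, f) = -13 + f (H(E, f) = -8 + (-5 + f) = -13 + f)
a = 730/907 (a = -730*(-1/907) = 730/907 ≈ 0.80485)
n(G) = √G*(-13 + G) (n(G) = (-13 + G)*√G = √G*(-13 + G))
a + n(l(5)) = 730/907 + √(-1)*(-13 - 1) = 730/907 + I*(-14) = 730/907 - 14*I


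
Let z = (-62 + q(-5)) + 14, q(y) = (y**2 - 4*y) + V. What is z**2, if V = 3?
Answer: 0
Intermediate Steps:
q(y) = 3 + y**2 - 4*y (q(y) = (y**2 - 4*y) + 3 = 3 + y**2 - 4*y)
z = 0 (z = (-62 + (3 + (-5)**2 - 4*(-5))) + 14 = (-62 + (3 + 25 + 20)) + 14 = (-62 + 48) + 14 = -14 + 14 = 0)
z**2 = 0**2 = 0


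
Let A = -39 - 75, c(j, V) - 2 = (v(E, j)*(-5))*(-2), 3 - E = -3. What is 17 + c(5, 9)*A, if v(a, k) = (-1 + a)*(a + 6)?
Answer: -68611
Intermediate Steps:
E = 6 (E = 3 - 1*(-3) = 3 + 3 = 6)
v(a, k) = (-1 + a)*(6 + a)
c(j, V) = 602 (c(j, V) = 2 + ((-6 + 6**2 + 5*6)*(-5))*(-2) = 2 + ((-6 + 36 + 30)*(-5))*(-2) = 2 + (60*(-5))*(-2) = 2 - 300*(-2) = 2 + 600 = 602)
A = -114
17 + c(5, 9)*A = 17 + 602*(-114) = 17 - 68628 = -68611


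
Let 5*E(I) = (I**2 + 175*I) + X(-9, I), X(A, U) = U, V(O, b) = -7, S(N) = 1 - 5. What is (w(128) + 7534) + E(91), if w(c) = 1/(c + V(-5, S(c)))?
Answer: 7498012/605 ≈ 12393.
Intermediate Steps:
S(N) = -4
w(c) = 1/(-7 + c) (w(c) = 1/(c - 7) = 1/(-7 + c))
E(I) = I**2/5 + 176*I/5 (E(I) = ((I**2 + 175*I) + I)/5 = (I**2 + 176*I)/5 = I**2/5 + 176*I/5)
(w(128) + 7534) + E(91) = (1/(-7 + 128) + 7534) + (1/5)*91*(176 + 91) = (1/121 + 7534) + (1/5)*91*267 = (1/121 + 7534) + 24297/5 = 911615/121 + 24297/5 = 7498012/605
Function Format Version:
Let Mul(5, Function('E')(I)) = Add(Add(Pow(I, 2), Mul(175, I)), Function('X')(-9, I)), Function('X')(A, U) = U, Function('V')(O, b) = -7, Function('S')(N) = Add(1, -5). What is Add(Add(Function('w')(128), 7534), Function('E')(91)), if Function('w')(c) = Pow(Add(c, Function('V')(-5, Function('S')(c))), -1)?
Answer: Rational(7498012, 605) ≈ 12393.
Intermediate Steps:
Function('S')(N) = -4
Function('w')(c) = Pow(Add(-7, c), -1) (Function('w')(c) = Pow(Add(c, -7), -1) = Pow(Add(-7, c), -1))
Function('E')(I) = Add(Mul(Rational(1, 5), Pow(I, 2)), Mul(Rational(176, 5), I)) (Function('E')(I) = Mul(Rational(1, 5), Add(Add(Pow(I, 2), Mul(175, I)), I)) = Mul(Rational(1, 5), Add(Pow(I, 2), Mul(176, I))) = Add(Mul(Rational(1, 5), Pow(I, 2)), Mul(Rational(176, 5), I)))
Add(Add(Function('w')(128), 7534), Function('E')(91)) = Add(Add(Pow(Add(-7, 128), -1), 7534), Mul(Rational(1, 5), 91, Add(176, 91))) = Add(Add(Pow(121, -1), 7534), Mul(Rational(1, 5), 91, 267)) = Add(Add(Rational(1, 121), 7534), Rational(24297, 5)) = Add(Rational(911615, 121), Rational(24297, 5)) = Rational(7498012, 605)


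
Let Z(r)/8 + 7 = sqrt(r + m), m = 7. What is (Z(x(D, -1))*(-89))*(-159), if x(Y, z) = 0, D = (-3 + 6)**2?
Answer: -792456 + 113208*sqrt(7) ≈ -4.9294e+5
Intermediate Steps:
D = 9 (D = 3**2 = 9)
Z(r) = -56 + 8*sqrt(7 + r) (Z(r) = -56 + 8*sqrt(r + 7) = -56 + 8*sqrt(7 + r))
(Z(x(D, -1))*(-89))*(-159) = ((-56 + 8*sqrt(7 + 0))*(-89))*(-159) = ((-56 + 8*sqrt(7))*(-89))*(-159) = (4984 - 712*sqrt(7))*(-159) = -792456 + 113208*sqrt(7)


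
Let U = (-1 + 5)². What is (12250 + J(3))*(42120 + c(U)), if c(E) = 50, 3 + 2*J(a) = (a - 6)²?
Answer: 516709010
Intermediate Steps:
U = 16 (U = 4² = 16)
J(a) = -3/2 + (-6 + a)²/2 (J(a) = -3/2 + (a - 6)²/2 = -3/2 + (-6 + a)²/2)
(12250 + J(3))*(42120 + c(U)) = (12250 + (-3/2 + (-6 + 3)²/2))*(42120 + 50) = (12250 + (-3/2 + (½)*(-3)²))*42170 = (12250 + (-3/2 + (½)*9))*42170 = (12250 + (-3/2 + 9/2))*42170 = (12250 + 3)*42170 = 12253*42170 = 516709010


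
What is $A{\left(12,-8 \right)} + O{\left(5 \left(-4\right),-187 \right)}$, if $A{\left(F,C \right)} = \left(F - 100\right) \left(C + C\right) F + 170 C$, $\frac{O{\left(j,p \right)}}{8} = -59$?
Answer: $15064$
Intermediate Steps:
$O{\left(j,p \right)} = -472$ ($O{\left(j,p \right)} = 8 \left(-59\right) = -472$)
$A{\left(F,C \right)} = 170 C + 2 C F \left(-100 + F\right)$ ($A{\left(F,C \right)} = \left(-100 + F\right) 2 C F + 170 C = 2 C \left(-100 + F\right) F + 170 C = 2 C F \left(-100 + F\right) + 170 C = 170 C + 2 C F \left(-100 + F\right)$)
$A{\left(12,-8 \right)} + O{\left(5 \left(-4\right),-187 \right)} = 2 \left(-8\right) \left(85 + 12^{2} - 1200\right) - 472 = 2 \left(-8\right) \left(85 + 144 - 1200\right) - 472 = 2 \left(-8\right) \left(-971\right) - 472 = 15536 - 472 = 15064$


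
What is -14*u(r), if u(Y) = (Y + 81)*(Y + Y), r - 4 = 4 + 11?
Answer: -53200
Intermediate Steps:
r = 19 (r = 4 + (4 + 11) = 4 + 15 = 19)
u(Y) = 2*Y*(81 + Y) (u(Y) = (81 + Y)*(2*Y) = 2*Y*(81 + Y))
-14*u(r) = -28*19*(81 + 19) = -28*19*100 = -14*3800 = -53200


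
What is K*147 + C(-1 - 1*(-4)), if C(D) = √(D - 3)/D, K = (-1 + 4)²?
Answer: 1323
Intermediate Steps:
K = 9 (K = 3² = 9)
C(D) = √(-3 + D)/D
K*147 + C(-1 - 1*(-4)) = 9*147 + √(-3 + (-1 - 1*(-4)))/(-1 - 1*(-4)) = 1323 + √(-3 + (-1 + 4))/(-1 + 4) = 1323 + √(-3 + 3)/3 = 1323 + √0/3 = 1323 + (⅓)*0 = 1323 + 0 = 1323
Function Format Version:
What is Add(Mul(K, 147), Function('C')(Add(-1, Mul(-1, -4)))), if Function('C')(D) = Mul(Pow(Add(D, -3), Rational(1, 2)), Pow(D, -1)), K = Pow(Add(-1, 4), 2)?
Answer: 1323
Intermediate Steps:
K = 9 (K = Pow(3, 2) = 9)
Function('C')(D) = Mul(Pow(D, -1), Pow(Add(-3, D), Rational(1, 2))) (Function('C')(D) = Mul(Pow(Add(-3, D), Rational(1, 2)), Pow(D, -1)) = Mul(Pow(D, -1), Pow(Add(-3, D), Rational(1, 2))))
Add(Mul(K, 147), Function('C')(Add(-1, Mul(-1, -4)))) = Add(Mul(9, 147), Mul(Pow(Add(-1, Mul(-1, -4)), -1), Pow(Add(-3, Add(-1, Mul(-1, -4))), Rational(1, 2)))) = Add(1323, Mul(Pow(Add(-1, 4), -1), Pow(Add(-3, Add(-1, 4)), Rational(1, 2)))) = Add(1323, Mul(Pow(3, -1), Pow(Add(-3, 3), Rational(1, 2)))) = Add(1323, Mul(Rational(1, 3), Pow(0, Rational(1, 2)))) = Add(1323, Mul(Rational(1, 3), 0)) = Add(1323, 0) = 1323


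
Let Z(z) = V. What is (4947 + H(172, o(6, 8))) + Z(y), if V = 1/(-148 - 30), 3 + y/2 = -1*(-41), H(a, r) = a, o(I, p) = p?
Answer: 911181/178 ≈ 5119.0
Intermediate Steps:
y = 76 (y = -6 + 2*(-1*(-41)) = -6 + 2*41 = -6 + 82 = 76)
V = -1/178 (V = 1/(-178) = -1/178 ≈ -0.0056180)
Z(z) = -1/178
(4947 + H(172, o(6, 8))) + Z(y) = (4947 + 172) - 1/178 = 5119 - 1/178 = 911181/178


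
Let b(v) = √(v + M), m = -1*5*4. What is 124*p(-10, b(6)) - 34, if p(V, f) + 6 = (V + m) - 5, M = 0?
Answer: -5118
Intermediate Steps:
m = -20 (m = -5*4 = -20)
b(v) = √v (b(v) = √(v + 0) = √v)
p(V, f) = -31 + V (p(V, f) = -6 + ((V - 20) - 5) = -6 + ((-20 + V) - 5) = -6 + (-25 + V) = -31 + V)
124*p(-10, b(6)) - 34 = 124*(-31 - 10) - 34 = 124*(-41) - 34 = -5084 - 34 = -5118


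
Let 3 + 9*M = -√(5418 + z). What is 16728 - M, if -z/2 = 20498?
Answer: 50185/3 + I*√35578/9 ≈ 16728.0 + 20.958*I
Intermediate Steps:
z = -40996 (z = -2*20498 = -40996)
M = -⅓ - I*√35578/9 (M = -⅓ + (-√(5418 - 40996))/9 = -⅓ + (-√(-35578))/9 = -⅓ + (-I*√35578)/9 = -⅓ - I*√35578/9 ≈ -0.33333 - 20.958*I)
16728 - M = 16728 - (-⅓ - I*√35578/9) = 16728 + (⅓ + I*√35578/9) = 50185/3 + I*√35578/9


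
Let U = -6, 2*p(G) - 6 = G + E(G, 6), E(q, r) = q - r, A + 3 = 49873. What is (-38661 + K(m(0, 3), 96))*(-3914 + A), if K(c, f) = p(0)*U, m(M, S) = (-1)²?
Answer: -1776704916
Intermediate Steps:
A = 49870 (A = -3 + 49873 = 49870)
m(M, S) = 1
p(G) = G (p(G) = 3 + (G + (G - 1*6))/2 = 3 + (G + (G - 6))/2 = 3 + (G + (-6 + G))/2 = 3 + (-6 + 2*G)/2 = 3 + (-3 + G) = G)
K(c, f) = 0 (K(c, f) = 0*(-6) = 0)
(-38661 + K(m(0, 3), 96))*(-3914 + A) = (-38661 + 0)*(-3914 + 49870) = -38661*45956 = -1776704916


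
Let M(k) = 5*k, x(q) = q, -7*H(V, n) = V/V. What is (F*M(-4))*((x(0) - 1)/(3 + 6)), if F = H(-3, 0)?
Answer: -20/63 ≈ -0.31746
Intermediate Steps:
H(V, n) = -1/7 (H(V, n) = -V/(7*V) = -1/7*1 = -1/7)
F = -1/7 ≈ -0.14286
(F*M(-4))*((x(0) - 1)/(3 + 6)) = (-5*(-4)/7)*((0 - 1)/(3 + 6)) = (-1/7*(-20))*(-1/9) = 20*(-1*1/9)/7 = (20/7)*(-1/9) = -20/63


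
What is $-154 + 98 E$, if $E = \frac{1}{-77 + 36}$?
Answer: $- \frac{6412}{41} \approx -156.39$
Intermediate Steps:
$E = - \frac{1}{41}$ ($E = \frac{1}{-41} = - \frac{1}{41} \approx -0.02439$)
$-154 + 98 E = -154 + 98 \left(- \frac{1}{41}\right) = -154 - \frac{98}{41} = - \frac{6412}{41}$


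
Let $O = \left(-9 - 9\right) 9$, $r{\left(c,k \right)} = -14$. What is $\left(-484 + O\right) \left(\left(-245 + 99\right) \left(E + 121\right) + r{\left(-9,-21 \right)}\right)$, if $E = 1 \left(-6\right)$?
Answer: $10855384$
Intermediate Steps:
$E = -6$
$O = -162$ ($O = \left(-18\right) 9 = -162$)
$\left(-484 + O\right) \left(\left(-245 + 99\right) \left(E + 121\right) + r{\left(-9,-21 \right)}\right) = \left(-484 - 162\right) \left(\left(-245 + 99\right) \left(-6 + 121\right) - 14\right) = - 646 \left(\left(-146\right) 115 - 14\right) = - 646 \left(-16790 - 14\right) = \left(-646\right) \left(-16804\right) = 10855384$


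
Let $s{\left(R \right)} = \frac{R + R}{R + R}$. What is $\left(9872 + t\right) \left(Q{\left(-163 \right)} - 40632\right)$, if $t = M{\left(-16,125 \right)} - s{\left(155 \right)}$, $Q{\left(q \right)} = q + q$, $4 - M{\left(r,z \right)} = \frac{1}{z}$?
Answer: $- \frac{50557490292}{125} \approx -4.0446 \cdot 10^{8}$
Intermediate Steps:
$M{\left(r,z \right)} = 4 - \frac{1}{z}$
$Q{\left(q \right)} = 2 q$
$s{\left(R \right)} = 1$ ($s{\left(R \right)} = \frac{2 R}{2 R} = 2 R \frac{1}{2 R} = 1$)
$t = \frac{374}{125}$ ($t = \left(4 - \frac{1}{125}\right) - 1 = \frac{499}{125} - 1 = \frac{374}{125} \approx 2.992$)
$\left(9872 + t\right) \left(Q{\left(-163 \right)} - 40632\right) = \left(9872 + \frac{374}{125}\right) \left(2 \left(-163\right) - 40632\right) = \frac{1234374 \left(-326 - 40632\right)}{125} = \frac{1234374}{125} \left(-40958\right) = - \frac{50557490292}{125}$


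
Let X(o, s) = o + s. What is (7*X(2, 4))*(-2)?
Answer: -84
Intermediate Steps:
(7*X(2, 4))*(-2) = (7*(2 + 4))*(-2) = (7*6)*(-2) = 42*(-2) = -84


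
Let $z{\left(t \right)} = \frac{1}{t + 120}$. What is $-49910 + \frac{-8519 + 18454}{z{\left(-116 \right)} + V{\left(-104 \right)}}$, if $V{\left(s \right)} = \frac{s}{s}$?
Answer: $-41962$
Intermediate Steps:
$z{\left(t \right)} = \frac{1}{120 + t}$
$V{\left(s \right)} = 1$
$-49910 + \frac{-8519 + 18454}{z{\left(-116 \right)} + V{\left(-104 \right)}} = -49910 + \frac{-8519 + 18454}{\frac{1}{120 - 116} + 1} = -49910 + \frac{9935}{\frac{1}{4} + 1} = -49910 + \frac{9935}{\frac{5}{4}} = -49910 + 9935 \cdot \frac{4}{5} = -49910 + 7948 = -41962$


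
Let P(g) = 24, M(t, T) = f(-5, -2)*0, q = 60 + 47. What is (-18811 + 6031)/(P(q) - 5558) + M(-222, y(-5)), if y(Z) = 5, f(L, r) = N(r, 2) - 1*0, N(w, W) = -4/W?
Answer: 6390/2767 ≈ 2.3094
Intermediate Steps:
f(L, r) = -2 (f(L, r) = -4/2 - 1*0 = -4*½ + 0 = -2 + 0 = -2)
q = 107
M(t, T) = 0 (M(t, T) = -2*0 = 0)
(-18811 + 6031)/(P(q) - 5558) + M(-222, y(-5)) = (-18811 + 6031)/(24 - 5558) + 0 = -12780/(-5534) + 0 = -12780*(-1/5534) + 0 = 6390/2767 + 0 = 6390/2767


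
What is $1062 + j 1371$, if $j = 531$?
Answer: $729063$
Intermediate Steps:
$1062 + j 1371 = 1062 + 531 \cdot 1371 = 1062 + 728001 = 729063$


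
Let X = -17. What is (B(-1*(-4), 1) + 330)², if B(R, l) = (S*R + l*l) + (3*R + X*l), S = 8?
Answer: 128164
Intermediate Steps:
B(R, l) = l² - 17*l + 11*R (B(R, l) = (8*R + l*l) + (3*R - 17*l) = (8*R + l²) + (-17*l + 3*R) = (l² + 8*R) + (-17*l + 3*R) = l² - 17*l + 11*R)
(B(-1*(-4), 1) + 330)² = ((1² - 17*1 + 11*(-1*(-4))) + 330)² = ((1 - 17 + 11*4) + 330)² = ((1 - 17 + 44) + 330)² = (28 + 330)² = 358² = 128164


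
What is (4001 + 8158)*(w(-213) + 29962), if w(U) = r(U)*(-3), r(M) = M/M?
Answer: 364271481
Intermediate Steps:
r(M) = 1
w(U) = -3 (w(U) = 1*(-3) = -3)
(4001 + 8158)*(w(-213) + 29962) = (4001 + 8158)*(-3 + 29962) = 12159*29959 = 364271481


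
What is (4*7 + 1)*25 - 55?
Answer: 670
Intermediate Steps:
(4*7 + 1)*25 - 55 = (28 + 1)*25 - 55 = 29*25 - 55 = 725 - 55 = 670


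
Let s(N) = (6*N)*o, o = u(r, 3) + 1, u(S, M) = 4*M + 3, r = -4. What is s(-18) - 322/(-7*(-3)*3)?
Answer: -15598/9 ≈ -1733.1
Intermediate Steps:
u(S, M) = 3 + 4*M
o = 16 (o = (3 + 4*3) + 1 = (3 + 12) + 1 = 15 + 1 = 16)
s(N) = 96*N (s(N) = (6*N)*16 = 96*N)
s(-18) - 322/(-7*(-3)*3) = 96*(-18) - 322/(-7*(-3)*3) = -1728 - 322/(21*3) = -1728 - 322/63 = -1728 - 322*1/63 = -1728 - 46/9 = -15598/9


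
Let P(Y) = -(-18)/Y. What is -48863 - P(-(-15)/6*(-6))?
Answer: -244309/5 ≈ -48862.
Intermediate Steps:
P(Y) = 18/Y
-48863 - P(-(-15)/6*(-6)) = -48863 - 18/(-(-15)/6*(-6)) = -48863 - 18/(-5*(-½)*(-6)) = -48863 - 18/((5/2)*(-6)) = -48863 - 18/(-15) = -48863 - 18*(-1)/15 = -48863 - 1*(-6/5) = -48863 + 6/5 = -244309/5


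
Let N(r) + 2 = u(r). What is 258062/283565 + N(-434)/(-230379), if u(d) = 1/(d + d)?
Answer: 17201628468223/18901400515060 ≈ 0.91007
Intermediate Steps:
u(d) = 1/(2*d)
N(r) = -2 + 1/(2*r)
258062/283565 + N(-434)/(-230379) = 258062/283565 + (-2 + (1/2)/(-434))/(-230379) = 258062*(1/283565) + (-2 + (1/2)*(-1/434))*(-1/230379) = 258062/283565 + (-2 - 1/868)*(-1/230379) = 258062/283565 - 1737/868*(-1/230379) = 258062/283565 + 579/66656324 = 17201628468223/18901400515060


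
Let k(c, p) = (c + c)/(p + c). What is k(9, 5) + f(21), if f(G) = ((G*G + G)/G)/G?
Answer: 7/3 ≈ 2.3333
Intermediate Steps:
k(c, p) = 2*c/(c + p) (k(c, p) = (2*c)/(c + p) = 2*c/(c + p))
f(G) = (G + G**2)/G**2 (f(G) = ((G**2 + G)/G)/G = ((G + G**2)/G)/G = (G + G**2)/G**2)
k(9, 5) + f(21) = 2*9/(9 + 5) + (1 + 21)/21 = 2*9/14 + (1/21)*22 = 2*9*(1/14) + 22/21 = 9/7 + 22/21 = 7/3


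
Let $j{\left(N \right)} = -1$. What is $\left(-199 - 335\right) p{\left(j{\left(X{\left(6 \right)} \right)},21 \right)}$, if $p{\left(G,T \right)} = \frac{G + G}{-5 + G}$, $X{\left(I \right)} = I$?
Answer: $-178$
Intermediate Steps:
$p{\left(G,T \right)} = \frac{2 G}{-5 + G}$
$\left(-199 - 335\right) p{\left(j{\left(X{\left(6 \right)} \right)},21 \right)} = \left(-199 - 335\right) 2 \left(-1\right) \frac{1}{-5 - 1} = - 534 \cdot 2 \left(-1\right) \frac{1}{-6} = - 534 \cdot 2 \left(-1\right) \left(- \frac{1}{6}\right) = \left(-534\right) \frac{1}{3} = -178$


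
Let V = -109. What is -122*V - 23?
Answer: 13275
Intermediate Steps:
-122*V - 23 = -122*(-109) - 23 = 13298 - 23 = 13275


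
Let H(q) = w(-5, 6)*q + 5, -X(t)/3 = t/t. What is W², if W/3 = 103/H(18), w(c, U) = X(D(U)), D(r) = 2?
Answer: 95481/2401 ≈ 39.767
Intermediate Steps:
X(t) = -3 (X(t) = -3*t/t = -3*1 = -3)
w(c, U) = -3
H(q) = 5 - 3*q (H(q) = -3*q + 5 = 5 - 3*q)
W = -309/49 (W = 3*(103/(5 - 3*18)) = 3*(103/(5 - 54)) = 3*(103/(-49)) = 3*(103*(-1/49)) = 3*(-103/49) = -309/49 ≈ -6.3061)
W² = (-309/49)² = 95481/2401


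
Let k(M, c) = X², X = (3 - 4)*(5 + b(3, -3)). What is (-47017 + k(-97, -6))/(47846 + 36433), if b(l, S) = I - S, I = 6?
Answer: -15607/28093 ≈ -0.55555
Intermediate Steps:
b(l, S) = 6 - S
X = -14 (X = (3 - 4)*(5 + (6 - 1*(-3))) = -(5 + (6 + 3)) = -(5 + 9) = -1*14 = -14)
k(M, c) = 196 (k(M, c) = (-14)² = 196)
(-47017 + k(-97, -6))/(47846 + 36433) = (-47017 + 196)/(47846 + 36433) = -46821/84279 = -46821*1/84279 = -15607/28093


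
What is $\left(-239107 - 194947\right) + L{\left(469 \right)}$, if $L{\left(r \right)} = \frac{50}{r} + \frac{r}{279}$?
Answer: $- \frac{56796166043}{130851} \approx -4.3405 \cdot 10^{5}$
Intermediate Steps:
$L{\left(r \right)} = \frac{50}{r} + \frac{r}{279}$ ($L{\left(r \right)} = \frac{50}{r} + r \frac{1}{279} = \frac{50}{r} + \frac{r}{279}$)
$\left(-239107 - 194947\right) + L{\left(469 \right)} = \left(-239107 - 194947\right) + \left(\frac{50}{469} + \frac{1}{279} \cdot 469\right) = -434054 + \left(50 \cdot \frac{1}{469} + \frac{469}{279}\right) = -434054 + \left(\frac{50}{469} + \frac{469}{279}\right) = -434054 + \frac{233911}{130851} = - \frac{56796166043}{130851}$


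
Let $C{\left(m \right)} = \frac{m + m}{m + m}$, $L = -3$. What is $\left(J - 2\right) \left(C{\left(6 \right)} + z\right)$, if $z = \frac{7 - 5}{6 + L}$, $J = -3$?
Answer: $- \frac{25}{3} \approx -8.3333$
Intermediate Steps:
$z = \frac{2}{3}$ ($z = \frac{7 - 5}{6 - 3} = \frac{2}{3} \approx 0.66667$)
$C{\left(m \right)} = 1$ ($C{\left(m \right)} = \frac{2 m}{2 m} = 2 m \frac{1}{2 m} = 1$)
$\left(J - 2\right) \left(C{\left(6 \right)} + z\right) = \left(-3 - 2\right) \left(1 + \frac{2}{3}\right) = \left(-3 - 2\right) \frac{5}{3} = \left(-5\right) \frac{5}{3} = - \frac{25}{3}$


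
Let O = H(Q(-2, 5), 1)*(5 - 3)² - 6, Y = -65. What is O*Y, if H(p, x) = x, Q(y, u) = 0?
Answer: 130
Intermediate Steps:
O = -2 (O = 1*(5 - 3)² - 6 = 1*2² - 6 = 1*4 - 6 = 4 - 6 = -2)
O*Y = -2*(-65) = 130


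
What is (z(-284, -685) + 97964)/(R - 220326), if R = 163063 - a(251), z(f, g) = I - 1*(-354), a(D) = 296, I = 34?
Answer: -98352/57559 ≈ -1.7087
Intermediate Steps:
z(f, g) = 388 (z(f, g) = 34 - 1*(-354) = 34 + 354 = 388)
R = 162767 (R = 163063 - 1*296 = 163063 - 296 = 162767)
(z(-284, -685) + 97964)/(R - 220326) = (388 + 97964)/(162767 - 220326) = 98352/(-57559) = 98352*(-1/57559) = -98352/57559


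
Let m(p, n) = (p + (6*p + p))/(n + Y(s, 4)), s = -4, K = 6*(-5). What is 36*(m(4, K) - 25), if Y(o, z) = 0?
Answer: -4692/5 ≈ -938.40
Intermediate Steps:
K = -30
m(p, n) = 8*p/n (m(p, n) = (p + (6*p + p))/(n + 0) = (p + 7*p)/n = (8*p)/n = 8*p/n)
36*(m(4, K) - 25) = 36*(8*4/(-30) - 25) = 36*(8*4*(-1/30) - 25) = 36*(-16/15 - 25) = 36*(-391/15) = -4692/5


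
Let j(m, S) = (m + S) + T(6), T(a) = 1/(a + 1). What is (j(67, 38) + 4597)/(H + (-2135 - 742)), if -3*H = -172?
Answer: -98745/59213 ≈ -1.6676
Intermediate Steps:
H = 172/3 (H = -1/3*(-172) = 172/3 ≈ 57.333)
T(a) = 1/(1 + a)
j(m, S) = 1/7 + S + m (j(m, S) = (m + S) + 1/(1 + 6) = (S + m) + 1/7 = 1/7 + S + m)
(j(67, 38) + 4597)/(H + (-2135 - 742)) = ((1/7 + 38 + 67) + 4597)/(172/3 + (-2135 - 742)) = (736/7 + 4597)/(172/3 - 2877) = 32915/(7*(-8459/3)) = (32915/7)*(-3/8459) = -98745/59213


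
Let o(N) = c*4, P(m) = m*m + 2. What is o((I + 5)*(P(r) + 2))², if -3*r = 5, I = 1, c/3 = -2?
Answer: 576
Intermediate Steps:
c = -6 (c = 3*(-2) = -6)
r = -5/3 (r = -⅓*5 = -5/3 ≈ -1.6667)
P(m) = 2 + m² (P(m) = m² + 2 = 2 + m²)
o(N) = -24 (o(N) = -6*4 = -24)
o((I + 5)*(P(r) + 2))² = (-24)² = 576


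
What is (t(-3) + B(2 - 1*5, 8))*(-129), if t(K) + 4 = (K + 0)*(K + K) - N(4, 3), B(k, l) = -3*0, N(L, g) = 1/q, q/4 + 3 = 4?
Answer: -7095/4 ≈ -1773.8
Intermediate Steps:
q = 4 (q = -12 + 4*4 = -12 + 16 = 4)
N(L, g) = 1/4
B(k, l) = 0
t(K) = -17/4 + 2*K**2 (t(K) = -4 + ((K + 0)*(K + K) - 1*1/4) = -4 + (K*(2*K) - 1/4) = -4 + (2*K**2 - 1/4) = -4 + (-1/4 + 2*K**2) = -17/4 + 2*K**2)
(t(-3) + B(2 - 1*5, 8))*(-129) = ((-17/4 + 2*(-3)**2) + 0)*(-129) = ((-17/4 + 2*9) + 0)*(-129) = ((-17/4 + 18) + 0)*(-129) = (55/4 + 0)*(-129) = (55/4)*(-129) = -7095/4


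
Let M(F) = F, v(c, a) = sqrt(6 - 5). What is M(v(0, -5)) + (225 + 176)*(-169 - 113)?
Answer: -113081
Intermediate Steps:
v(c, a) = 1 (v(c, a) = sqrt(1) = 1)
M(v(0, -5)) + (225 + 176)*(-169 - 113) = 1 + (225 + 176)*(-169 - 113) = 1 + 401*(-282) = 1 - 113082 = -113081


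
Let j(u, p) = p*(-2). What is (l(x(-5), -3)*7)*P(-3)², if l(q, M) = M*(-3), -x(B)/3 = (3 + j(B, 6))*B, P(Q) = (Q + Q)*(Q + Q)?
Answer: 81648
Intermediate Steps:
j(u, p) = -2*p
P(Q) = 4*Q² (P(Q) = (2*Q)*(2*Q) = 4*Q²)
x(B) = 27*B (x(B) = -3*(3 - 2*6)*B = -3*(3 - 12)*B = -(-27)*B = 27*B)
l(q, M) = -3*M
(l(x(-5), -3)*7)*P(-3)² = (-3*(-3)*7)*(4*(-3)²)² = (9*7)*(4*9)² = 63*36² = 63*1296 = 81648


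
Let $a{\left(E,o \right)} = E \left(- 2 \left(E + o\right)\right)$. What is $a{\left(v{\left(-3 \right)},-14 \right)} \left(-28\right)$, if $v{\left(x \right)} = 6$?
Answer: $-2688$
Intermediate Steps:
$a{\left(E,o \right)} = E \left(- 2 E - 2 o\right)$
$a{\left(v{\left(-3 \right)},-14 \right)} \left(-28\right) = \left(-2\right) 6 \left(6 - 14\right) \left(-28\right) = \left(-2\right) 6 \left(-8\right) \left(-28\right) = 96 \left(-28\right) = -2688$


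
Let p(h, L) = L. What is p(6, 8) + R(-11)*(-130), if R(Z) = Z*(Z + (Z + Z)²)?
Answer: 676398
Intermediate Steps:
R(Z) = Z*(Z + 4*Z²) (R(Z) = Z*(Z + (2*Z)²) = Z*(Z + 4*Z²))
p(6, 8) + R(-11)*(-130) = 8 + ((-11)²*(1 + 4*(-11)))*(-130) = 8 + (121*(1 - 44))*(-130) = 8 + (121*(-43))*(-130) = 8 - 5203*(-130) = 8 + 676390 = 676398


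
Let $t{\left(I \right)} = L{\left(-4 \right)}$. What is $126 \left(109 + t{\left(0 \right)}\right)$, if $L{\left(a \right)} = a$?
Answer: $13230$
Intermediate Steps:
$t{\left(I \right)} = -4$
$126 \left(109 + t{\left(0 \right)}\right) = 126 \left(109 - 4\right) = 126 \cdot 105 = 13230$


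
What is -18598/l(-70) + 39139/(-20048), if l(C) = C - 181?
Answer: 363028815/5032048 ≈ 72.143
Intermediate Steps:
l(C) = -181 + C
-18598/l(-70) + 39139/(-20048) = -18598/(-181 - 70) + 39139/(-20048) = -18598/(-251) + 39139*(-1/20048) = -18598*(-1/251) - 39139/20048 = 18598/251 - 39139/20048 = 363028815/5032048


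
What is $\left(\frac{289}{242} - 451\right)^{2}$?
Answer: $\frac{11848975609}{58564} \approx 2.0233 \cdot 10^{5}$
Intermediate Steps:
$\left(\frac{289}{242} - 451\right)^{2} = \left(- \frac{108853}{242}\right)^{2} = \frac{11848975609}{58564}$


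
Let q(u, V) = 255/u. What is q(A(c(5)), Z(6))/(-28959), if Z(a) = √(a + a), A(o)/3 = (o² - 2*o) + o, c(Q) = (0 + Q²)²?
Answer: -17/2258802000 ≈ -7.5261e-9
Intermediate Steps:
c(Q) = Q⁴ (c(Q) = (Q²)² = Q⁴)
A(o) = -3*o + 3*o² (A(o) = 3*((o² - 2*o) + o) = 3*(o² - o) = -3*o + 3*o²)
Z(a) = √2*√a (Z(a) = √(2*a) = √2*√a)
q(A(c(5)), Z(6))/(-28959) = (255/((3*5⁴*(-1 + 5⁴))))/(-28959) = (255/((3*625*(-1 + 625))))*(-1/28959) = (255/((3*625*624)))*(-1/28959) = (255/1170000)*(-1/28959) = (255*(1/1170000))*(-1/28959) = (17/78000)*(-1/28959) = -17/2258802000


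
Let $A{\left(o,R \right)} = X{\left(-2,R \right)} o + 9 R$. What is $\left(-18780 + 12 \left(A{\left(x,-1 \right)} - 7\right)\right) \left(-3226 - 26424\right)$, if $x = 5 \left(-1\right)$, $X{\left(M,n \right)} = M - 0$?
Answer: $558961800$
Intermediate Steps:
$X{\left(M,n \right)} = M$ ($X{\left(M,n \right)} = M + 0 = M$)
$x = -5$
$A{\left(o,R \right)} = - 2 o + 9 R$
$\left(-18780 + 12 \left(A{\left(x,-1 \right)} - 7\right)\right) \left(-3226 - 26424\right) = \left(-18780 + 12 \left(\left(\left(-2\right) \left(-5\right) + 9 \left(-1\right)\right) - 7\right)\right) \left(-3226 - 26424\right) = \left(-18780 + 12 \left(\left(10 - 9\right) - 7\right)\right) \left(-29650\right) = \left(-18780 + 12 \left(1 - 7\right)\right) \left(-29650\right) = \left(-18780 + 12 \left(-6\right)\right) \left(-29650\right) = \left(-18780 - 72\right) \left(-29650\right) = \left(-18852\right) \left(-29650\right) = 558961800$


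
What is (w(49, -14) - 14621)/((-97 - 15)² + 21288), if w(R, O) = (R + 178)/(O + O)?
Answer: -409615/947296 ≈ -0.43240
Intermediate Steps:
w(R, O) = (178 + R)/(2*O) (w(R, O) = (178 + R)/((2*O)) = (178 + R)*(1/(2*O)) = (178 + R)/(2*O))
(w(49, -14) - 14621)/((-97 - 15)² + 21288) = ((½)*(178 + 49)/(-14) - 14621)/((-97 - 15)² + 21288) = ((½)*(-1/14)*227 - 14621)/((-112)² + 21288) = (-227/28 - 14621)/(12544 + 21288) = -409615/28/33832 = -409615/28*1/33832 = -409615/947296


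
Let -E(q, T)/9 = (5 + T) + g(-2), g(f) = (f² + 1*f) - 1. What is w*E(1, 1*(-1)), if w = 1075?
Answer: -48375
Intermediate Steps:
g(f) = -1 + f + f² (g(f) = (f² + f) - 1 = (f + f²) - 1 = -1 + f + f²)
E(q, T) = -54 - 9*T (E(q, T) = -9*((5 + T) + (-1 - 2 + (-2)²)) = -9*((5 + T) + (-1 - 2 + 4)) = -9*((5 + T) + 1) = -9*(6 + T) = -54 - 9*T)
w*E(1, 1*(-1)) = 1075*(-54 - 9*(-1)) = 1075*(-54 + 9) = 1075*(-45) = -48375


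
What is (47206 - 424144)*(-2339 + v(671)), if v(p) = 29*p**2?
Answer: -4920793661700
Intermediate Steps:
(47206 - 424144)*(-2339 + v(671)) = (47206 - 424144)*(-2339 + 29*671**2) = -376938*(-2339 + 29*450241) = -376938*(-2339 + 13056989) = -376938*13054650 = -4920793661700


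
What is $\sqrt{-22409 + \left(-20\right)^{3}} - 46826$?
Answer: $-46826 + i \sqrt{30409} \approx -46826.0 + 174.38 i$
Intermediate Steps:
$\sqrt{-22409 + \left(-20\right)^{3}} - 46826 = \sqrt{-22409 - 8000} - 46826 = \sqrt{-30409} - 46826 = i \sqrt{30409} - 46826 = -46826 + i \sqrt{30409}$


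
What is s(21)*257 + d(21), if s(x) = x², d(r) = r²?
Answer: 113778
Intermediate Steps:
s(21)*257 + d(21) = 21²*257 + 21² = 441*257 + 441 = 113337 + 441 = 113778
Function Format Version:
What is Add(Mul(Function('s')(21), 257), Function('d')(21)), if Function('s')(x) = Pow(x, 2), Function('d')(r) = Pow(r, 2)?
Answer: 113778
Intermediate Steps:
Add(Mul(Function('s')(21), 257), Function('d')(21)) = Add(Mul(Pow(21, 2), 257), Pow(21, 2)) = Add(Mul(441, 257), 441) = Add(113337, 441) = 113778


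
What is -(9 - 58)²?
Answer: -2401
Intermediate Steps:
-(9 - 58)² = -1*(-49)² = -1*2401 = -2401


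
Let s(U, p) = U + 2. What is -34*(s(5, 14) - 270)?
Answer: 8942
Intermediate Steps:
s(U, p) = 2 + U
-34*(s(5, 14) - 270) = -34*((2 + 5) - 270) = -34*(7 - 270) = -34*(-263) = 8942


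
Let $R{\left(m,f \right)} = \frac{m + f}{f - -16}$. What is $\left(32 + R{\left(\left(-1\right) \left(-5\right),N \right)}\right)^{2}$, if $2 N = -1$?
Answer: $\frac{1002001}{961} \approx 1042.7$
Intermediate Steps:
$N = - \frac{1}{2}$ ($N = \frac{1}{2} \left(-1\right) = - \frac{1}{2} \approx -0.5$)
$R{\left(m,f \right)} = \frac{f + m}{16 + f}$ ($R{\left(m,f \right)} = \frac{f + m}{f + 16} = \frac{f + m}{16 + f}$)
$\left(32 + R{\left(\left(-1\right) \left(-5\right),N \right)}\right)^{2} = \left(32 + \frac{- \frac{1}{2} - -5}{16 - \frac{1}{2}}\right)^{2} = \left(32 + \frac{- \frac{1}{2} + 5}{\frac{31}{2}}\right)^{2} = \left(32 + \frac{2}{31} \cdot \frac{9}{2}\right)^{2} = \left(32 + \frac{9}{31}\right)^{2} = \left(\frac{1001}{31}\right)^{2} = \frac{1002001}{961}$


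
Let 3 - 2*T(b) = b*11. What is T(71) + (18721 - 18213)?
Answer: 119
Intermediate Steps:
T(b) = 3/2 - 11*b/2 (T(b) = 3/2 - b*11/2 = 3/2 - 11*b/2)
T(71) + (18721 - 18213) = (3/2 - 11/2*71) + (18721 - 18213) = (3/2 - 781/2) + 508 = -389 + 508 = 119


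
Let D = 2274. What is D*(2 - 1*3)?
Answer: -2274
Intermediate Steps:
D*(2 - 1*3) = 2274*(2 - 1*3) = 2274*(2 - 3) = 2274*(-1) = -2274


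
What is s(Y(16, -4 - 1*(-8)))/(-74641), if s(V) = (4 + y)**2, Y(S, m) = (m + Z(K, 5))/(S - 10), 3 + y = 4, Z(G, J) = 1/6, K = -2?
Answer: -25/74641 ≈ -0.00033494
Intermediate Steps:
Z(G, J) = 1/6
y = 1 (y = -3 + 4 = 1)
Y(S, m) = (1/6 + m)/(-10 + S) (Y(S, m) = (m + 1/6)/(S - 10) = (1/6 + m)/(-10 + S))
s(V) = 25 (s(V) = (4 + 1)**2 = 5**2 = 25)
s(Y(16, -4 - 1*(-8)))/(-74641) = 25/(-74641) = 25*(-1/74641) = -25/74641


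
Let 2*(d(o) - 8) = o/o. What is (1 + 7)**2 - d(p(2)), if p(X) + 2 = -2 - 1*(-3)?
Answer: 111/2 ≈ 55.500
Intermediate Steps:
p(X) = -1 (p(X) = -2 + (-2 - 1*(-3)) = -2 + (-2 + 3) = -2 + 1 = -1)
d(o) = 17/2 (d(o) = 8 + (o/o)/2 = 8 + (1/2)*1 = 8 + 1/2 = 17/2)
(1 + 7)**2 - d(p(2)) = (1 + 7)**2 - 1*17/2 = 8**2 - 17/2 = 64 - 17/2 = 111/2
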